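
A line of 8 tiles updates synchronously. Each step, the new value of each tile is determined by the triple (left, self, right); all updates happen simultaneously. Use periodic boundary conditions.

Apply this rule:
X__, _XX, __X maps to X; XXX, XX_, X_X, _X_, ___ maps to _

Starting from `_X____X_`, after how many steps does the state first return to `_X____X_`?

8

step 1: X_X__X_X
step 2: ___XX__X
step 3: X_XX_XX_
step 4: __X__X__
step 5: _X_XX_X_
step 6: X__X___X
step 7: _XX_X_XX
step 8: _X____X_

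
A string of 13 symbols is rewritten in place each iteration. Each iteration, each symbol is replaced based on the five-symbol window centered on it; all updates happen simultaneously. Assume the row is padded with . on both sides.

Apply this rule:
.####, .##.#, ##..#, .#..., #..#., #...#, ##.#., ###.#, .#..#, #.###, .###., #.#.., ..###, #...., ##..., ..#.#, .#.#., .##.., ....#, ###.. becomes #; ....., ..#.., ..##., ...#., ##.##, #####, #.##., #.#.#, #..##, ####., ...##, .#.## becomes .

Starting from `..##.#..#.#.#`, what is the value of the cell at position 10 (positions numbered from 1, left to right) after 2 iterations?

#

#..#######.##
.#.##....#..#
position 10 holds #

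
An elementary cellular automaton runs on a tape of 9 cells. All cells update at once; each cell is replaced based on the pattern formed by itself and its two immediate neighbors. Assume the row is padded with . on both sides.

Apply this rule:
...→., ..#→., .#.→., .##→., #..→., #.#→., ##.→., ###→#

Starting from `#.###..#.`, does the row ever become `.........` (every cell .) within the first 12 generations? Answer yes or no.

yes

...#.....
.........
all cells are . at generation 2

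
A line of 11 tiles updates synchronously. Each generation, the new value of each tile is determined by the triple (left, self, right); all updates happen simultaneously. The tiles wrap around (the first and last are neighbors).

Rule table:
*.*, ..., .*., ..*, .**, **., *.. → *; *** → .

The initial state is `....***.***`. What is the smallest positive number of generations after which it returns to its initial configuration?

generation 1: *****.***.*
generation 2: ....***.***

2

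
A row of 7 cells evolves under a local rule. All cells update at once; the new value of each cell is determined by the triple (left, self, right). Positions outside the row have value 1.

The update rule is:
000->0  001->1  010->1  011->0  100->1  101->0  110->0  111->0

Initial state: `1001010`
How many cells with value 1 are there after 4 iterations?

2

0111010
0000010
1000110
0101000
count of 1: 2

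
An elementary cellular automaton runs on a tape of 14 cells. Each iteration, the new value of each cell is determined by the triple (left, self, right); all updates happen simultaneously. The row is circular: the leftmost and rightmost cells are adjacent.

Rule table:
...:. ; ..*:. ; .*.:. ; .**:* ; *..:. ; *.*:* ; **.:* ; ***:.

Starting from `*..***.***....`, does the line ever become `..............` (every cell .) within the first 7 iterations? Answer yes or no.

iteration 1: ...*.***.*....
iteration 2: ....**.**.....
iteration 3: ....*****.....
iteration 4: ....*...*.....
iteration 5: ..............
all cells are . at iteration 5

yes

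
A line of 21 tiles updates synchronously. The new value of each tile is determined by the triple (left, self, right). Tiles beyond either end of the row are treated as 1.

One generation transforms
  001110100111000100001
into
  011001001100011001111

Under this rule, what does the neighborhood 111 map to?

0

At position 3 the neighborhood is 111; the next row has 0 there.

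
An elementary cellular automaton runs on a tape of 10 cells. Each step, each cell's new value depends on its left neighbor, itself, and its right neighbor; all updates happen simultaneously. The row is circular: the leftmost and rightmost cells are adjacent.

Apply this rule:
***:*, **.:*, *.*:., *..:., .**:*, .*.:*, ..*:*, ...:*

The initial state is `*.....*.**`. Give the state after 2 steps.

step 1: *.*****.**
step 2: *.*****.**

*.*****.**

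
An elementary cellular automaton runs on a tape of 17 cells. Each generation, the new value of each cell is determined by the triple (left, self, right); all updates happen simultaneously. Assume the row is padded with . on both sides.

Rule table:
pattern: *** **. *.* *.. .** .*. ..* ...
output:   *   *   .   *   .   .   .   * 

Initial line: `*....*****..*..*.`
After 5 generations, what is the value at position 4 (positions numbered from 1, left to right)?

.

.***..*****..*..*
..***..*****..*..
*..***..*****..**
.*..***..*****..*
..*..***..*****..
position 4 holds .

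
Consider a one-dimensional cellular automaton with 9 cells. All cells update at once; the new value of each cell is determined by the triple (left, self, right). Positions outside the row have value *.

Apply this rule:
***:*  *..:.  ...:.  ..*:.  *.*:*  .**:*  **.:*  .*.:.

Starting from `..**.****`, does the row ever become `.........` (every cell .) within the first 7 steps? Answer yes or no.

..*******
..*******  (fixed point — unchanged through step 7)
step 7 is ..*******, still not uniform .

no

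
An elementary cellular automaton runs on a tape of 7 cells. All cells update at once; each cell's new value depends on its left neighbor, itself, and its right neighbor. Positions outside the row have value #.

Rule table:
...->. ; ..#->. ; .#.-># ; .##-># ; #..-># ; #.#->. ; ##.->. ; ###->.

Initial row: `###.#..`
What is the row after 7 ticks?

.#..##.

....##.
#...#..
.#..##.
.##.#..
.#..##.  (repeats tick 3; period 2)
tick 7: .#..##.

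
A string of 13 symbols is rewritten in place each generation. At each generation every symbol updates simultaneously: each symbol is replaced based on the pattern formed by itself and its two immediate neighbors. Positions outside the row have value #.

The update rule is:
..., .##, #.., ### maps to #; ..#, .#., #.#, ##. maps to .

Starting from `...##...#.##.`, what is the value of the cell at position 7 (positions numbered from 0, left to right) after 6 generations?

#

generation 1: ##.#.##...#..
generation 2: #....#.##..#.
generation 3: .###...#.#...
generation 4: .##.##....##.
generation 5: .#..#.###.#..
generation 6: ..#...##...#.
position 7 holds #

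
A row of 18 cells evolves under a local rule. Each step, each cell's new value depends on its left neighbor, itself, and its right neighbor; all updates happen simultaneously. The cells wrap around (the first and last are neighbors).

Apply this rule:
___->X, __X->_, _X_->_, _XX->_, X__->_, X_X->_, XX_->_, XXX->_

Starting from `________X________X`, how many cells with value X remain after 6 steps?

step 1: _XXXXXX___XXXXXX__
step 2: ________X________X  (repeats step 0; period 2)
step 6: ________X________X
count of X: 2

2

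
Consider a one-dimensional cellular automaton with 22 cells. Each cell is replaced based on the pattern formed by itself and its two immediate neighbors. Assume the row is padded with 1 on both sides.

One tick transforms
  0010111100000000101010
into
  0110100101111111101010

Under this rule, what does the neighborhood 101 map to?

0

At position 3 the neighborhood is 101; the next row has 0 there.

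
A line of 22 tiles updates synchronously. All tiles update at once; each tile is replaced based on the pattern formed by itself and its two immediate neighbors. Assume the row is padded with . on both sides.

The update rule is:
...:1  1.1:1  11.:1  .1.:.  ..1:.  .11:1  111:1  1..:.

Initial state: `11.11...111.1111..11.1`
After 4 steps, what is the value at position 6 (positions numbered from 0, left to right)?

1

11111.1.11111111..111.
111111.111111111..111.
1111111111111111..111.
1111111111111111..111.
position 6 holds 1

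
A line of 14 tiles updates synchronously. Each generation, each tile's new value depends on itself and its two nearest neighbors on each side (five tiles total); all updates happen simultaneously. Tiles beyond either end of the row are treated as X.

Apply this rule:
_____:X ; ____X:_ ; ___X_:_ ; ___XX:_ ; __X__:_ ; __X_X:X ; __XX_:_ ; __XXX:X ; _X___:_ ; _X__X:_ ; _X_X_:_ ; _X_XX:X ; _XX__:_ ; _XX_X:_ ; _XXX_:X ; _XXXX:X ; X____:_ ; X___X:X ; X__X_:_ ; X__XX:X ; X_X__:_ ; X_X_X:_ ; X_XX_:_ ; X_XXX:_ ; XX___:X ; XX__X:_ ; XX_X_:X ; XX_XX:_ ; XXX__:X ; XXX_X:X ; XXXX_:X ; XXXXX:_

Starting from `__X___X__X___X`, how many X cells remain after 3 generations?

5

____X______X_X
X______XX__XX_
XX_XX_____X___
count of X: 5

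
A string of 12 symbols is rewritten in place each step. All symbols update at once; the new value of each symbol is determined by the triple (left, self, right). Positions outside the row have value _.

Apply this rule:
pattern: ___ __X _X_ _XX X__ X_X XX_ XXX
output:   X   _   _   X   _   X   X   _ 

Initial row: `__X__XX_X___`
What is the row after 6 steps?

_X___X_X_X_X

step 1: X____XXX__XX
step 2: __XX_X_X__XX
step 3: X_XXX_X___XX
step 4: _XX_XX__X_XX
step 5: _XXXXX___XXX
step 6: _X___X_X_X_X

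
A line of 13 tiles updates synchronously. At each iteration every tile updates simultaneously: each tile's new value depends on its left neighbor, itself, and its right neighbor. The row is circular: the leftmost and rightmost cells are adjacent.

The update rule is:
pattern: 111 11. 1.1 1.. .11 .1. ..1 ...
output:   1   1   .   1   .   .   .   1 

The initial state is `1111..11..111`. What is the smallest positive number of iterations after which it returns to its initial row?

13

11111..11..11
111111..11..1
1111111..11..
.1111111..11.
..1111111..11
1..1111111..1
11..1111111..
.11..1111111.
..11..1111111
1..11..111111
11..11..11111
111..11..1111
1111..11..111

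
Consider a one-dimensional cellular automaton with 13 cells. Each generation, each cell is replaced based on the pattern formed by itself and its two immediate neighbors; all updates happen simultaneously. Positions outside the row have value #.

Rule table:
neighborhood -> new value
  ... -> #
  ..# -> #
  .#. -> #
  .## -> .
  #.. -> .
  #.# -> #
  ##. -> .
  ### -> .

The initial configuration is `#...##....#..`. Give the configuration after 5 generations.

.##.##...####

..##...####.#
.#...##....#.
##.##...#####
..#...##.....
.##.##...####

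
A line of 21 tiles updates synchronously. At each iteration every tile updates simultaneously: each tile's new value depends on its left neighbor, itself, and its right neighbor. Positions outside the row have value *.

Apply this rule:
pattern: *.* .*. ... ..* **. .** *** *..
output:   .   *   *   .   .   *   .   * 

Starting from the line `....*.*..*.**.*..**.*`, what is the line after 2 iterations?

iteration 1: ***.*.**.*.*..**.*..*
iteration 2: ....*.*..*.**.*..**.*

....*.*..*.**.*..**.*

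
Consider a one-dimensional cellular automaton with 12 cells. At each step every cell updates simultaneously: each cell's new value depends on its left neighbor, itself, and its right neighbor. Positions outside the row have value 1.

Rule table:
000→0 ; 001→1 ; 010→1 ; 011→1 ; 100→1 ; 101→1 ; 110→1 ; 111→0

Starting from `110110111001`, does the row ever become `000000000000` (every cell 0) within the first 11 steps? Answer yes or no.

011111101111
110000111000
011001101101
111111111111
000000000000
all cells are 0 at step 5

yes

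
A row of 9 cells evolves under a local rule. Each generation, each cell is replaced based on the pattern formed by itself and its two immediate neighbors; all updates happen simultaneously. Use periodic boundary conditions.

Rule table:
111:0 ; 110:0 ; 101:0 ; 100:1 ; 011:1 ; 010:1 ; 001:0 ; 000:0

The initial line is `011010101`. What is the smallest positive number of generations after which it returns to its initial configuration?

generation 1: 010010101
generation 2: 011010101

2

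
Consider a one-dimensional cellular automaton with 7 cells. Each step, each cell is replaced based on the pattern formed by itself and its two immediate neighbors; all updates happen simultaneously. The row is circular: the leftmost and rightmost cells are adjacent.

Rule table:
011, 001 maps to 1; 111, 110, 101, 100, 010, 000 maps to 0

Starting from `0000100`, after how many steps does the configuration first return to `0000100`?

7

step 1: 0001000
step 2: 0010000
step 3: 0100000
step 4: 1000000
step 5: 0000001
step 6: 0000010
step 7: 0000100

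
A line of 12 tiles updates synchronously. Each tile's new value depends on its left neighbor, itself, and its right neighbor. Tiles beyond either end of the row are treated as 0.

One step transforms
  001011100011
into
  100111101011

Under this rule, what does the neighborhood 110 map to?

1

At position 6 the neighborhood is 110; the next row has 1 there.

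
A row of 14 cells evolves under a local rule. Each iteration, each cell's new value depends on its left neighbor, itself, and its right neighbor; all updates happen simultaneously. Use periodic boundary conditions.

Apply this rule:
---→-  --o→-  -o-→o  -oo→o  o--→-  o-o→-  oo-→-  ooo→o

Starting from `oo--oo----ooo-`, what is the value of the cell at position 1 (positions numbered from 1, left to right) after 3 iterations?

o

o---o-----oo--
o---o-----o---
o---o-----o---
position 1 holds o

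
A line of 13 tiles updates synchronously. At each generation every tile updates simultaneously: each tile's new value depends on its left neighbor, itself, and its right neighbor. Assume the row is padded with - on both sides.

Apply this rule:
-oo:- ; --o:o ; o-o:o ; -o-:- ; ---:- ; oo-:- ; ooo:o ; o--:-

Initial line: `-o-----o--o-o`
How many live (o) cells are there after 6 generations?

generation 1: o-----o--o-o-
generation 2: -----o--o-o--
generation 3: ----o--o-o---
generation 4: ---o--o-o----
generation 5: --o--o-o-----
generation 6: -o--o-o------
count of o: 3

3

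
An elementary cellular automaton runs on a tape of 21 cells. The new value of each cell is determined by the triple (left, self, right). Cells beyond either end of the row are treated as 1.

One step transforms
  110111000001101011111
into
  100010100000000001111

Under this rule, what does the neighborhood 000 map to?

0

At position 7 the neighborhood is 000; the next row has 0 there.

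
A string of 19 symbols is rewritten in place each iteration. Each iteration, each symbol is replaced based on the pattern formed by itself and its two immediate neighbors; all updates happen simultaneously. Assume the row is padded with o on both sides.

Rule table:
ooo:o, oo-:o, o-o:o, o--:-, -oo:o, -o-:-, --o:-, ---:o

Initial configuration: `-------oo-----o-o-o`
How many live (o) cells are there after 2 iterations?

-ooooo-oo-ooo--o-oo
ooooooooooooo---ooo
count of o: 16

16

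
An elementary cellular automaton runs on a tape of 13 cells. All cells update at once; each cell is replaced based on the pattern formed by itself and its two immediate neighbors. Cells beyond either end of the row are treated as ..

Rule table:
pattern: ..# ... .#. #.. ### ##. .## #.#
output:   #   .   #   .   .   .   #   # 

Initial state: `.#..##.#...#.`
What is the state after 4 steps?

#..##..##....

##.##.##..##.
#.##.##..##..
###.##..##...
#..##..##....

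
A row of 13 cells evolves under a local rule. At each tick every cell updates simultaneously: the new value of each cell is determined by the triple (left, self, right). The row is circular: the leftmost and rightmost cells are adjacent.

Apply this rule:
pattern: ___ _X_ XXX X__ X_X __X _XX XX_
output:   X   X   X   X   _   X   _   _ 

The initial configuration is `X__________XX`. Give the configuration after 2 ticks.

_XXXXXXXXXX_X
__XXXXXXXX__X

__XXXXXXXX__X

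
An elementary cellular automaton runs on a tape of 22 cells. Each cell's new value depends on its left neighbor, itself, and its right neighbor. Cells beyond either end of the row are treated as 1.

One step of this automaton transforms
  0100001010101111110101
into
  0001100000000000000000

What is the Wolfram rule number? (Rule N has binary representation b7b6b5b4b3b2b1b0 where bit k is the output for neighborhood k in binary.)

position 13: 111 → 0  (bit 7 = 0)
position 17: 110 → 0  (bit 6 = 0)
position 0: 101 → 0  (bit 5 = 0)
position 2: 100 → 0  (bit 4 = 0)
position 12: 011 → 0  (bit 3 = 0)
position 1: 010 → 0  (bit 2 = 0)
position 5: 001 → 0  (bit 1 = 0)
position 3: 000 → 1  (bit 0 = 1)
bits b7..b0 = 00000001 = 1

1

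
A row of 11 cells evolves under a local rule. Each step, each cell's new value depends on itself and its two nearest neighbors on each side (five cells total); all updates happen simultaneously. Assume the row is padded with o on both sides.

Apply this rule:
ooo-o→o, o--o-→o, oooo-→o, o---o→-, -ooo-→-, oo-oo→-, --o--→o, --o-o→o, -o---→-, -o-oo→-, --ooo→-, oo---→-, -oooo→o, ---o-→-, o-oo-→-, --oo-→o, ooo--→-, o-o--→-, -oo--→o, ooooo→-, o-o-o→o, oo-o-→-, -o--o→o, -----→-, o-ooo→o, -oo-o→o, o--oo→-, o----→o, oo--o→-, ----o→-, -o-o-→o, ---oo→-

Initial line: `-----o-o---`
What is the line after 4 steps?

-o---oo----
-----oo-o--
-o---oo--o-
-----oo-oo-

-----oo-oo-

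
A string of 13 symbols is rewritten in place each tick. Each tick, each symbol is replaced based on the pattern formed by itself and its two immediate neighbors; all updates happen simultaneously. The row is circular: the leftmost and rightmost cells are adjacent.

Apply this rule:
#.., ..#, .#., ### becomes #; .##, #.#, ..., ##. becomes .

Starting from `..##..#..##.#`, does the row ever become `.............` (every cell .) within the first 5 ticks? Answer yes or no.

##..#####...#
#.##.###.#.#.
#.....#..#.#.
##...#####.#.
..#.#.###..#.
tick 5 is ..#.#.###..#., still not uniform .

no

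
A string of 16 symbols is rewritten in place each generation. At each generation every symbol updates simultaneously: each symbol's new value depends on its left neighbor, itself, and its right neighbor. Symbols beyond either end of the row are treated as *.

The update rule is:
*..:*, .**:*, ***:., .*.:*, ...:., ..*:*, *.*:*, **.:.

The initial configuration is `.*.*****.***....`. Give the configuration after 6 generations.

..******.**..**.

generation 1: ****....**..*..*
generation 2: ....*..**.******
generation 3: *..*****.**.....
generation 4: .***....**.*...*
generation 5: **..*..**.***.**
generation 6: ..******.**..**.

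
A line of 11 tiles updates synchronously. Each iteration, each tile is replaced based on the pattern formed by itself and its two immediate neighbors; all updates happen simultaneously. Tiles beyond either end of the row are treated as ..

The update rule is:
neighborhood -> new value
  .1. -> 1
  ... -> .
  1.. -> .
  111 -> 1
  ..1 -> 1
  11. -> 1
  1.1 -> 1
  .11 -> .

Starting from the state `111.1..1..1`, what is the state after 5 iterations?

iteration 1: .1111.11.11
iteration 2: 1.1111.11.1
iteration 3: 11.1111.111
iteration 4: .11.1111.11
iteration 5: 1.11.1111.1

1.11.1111.1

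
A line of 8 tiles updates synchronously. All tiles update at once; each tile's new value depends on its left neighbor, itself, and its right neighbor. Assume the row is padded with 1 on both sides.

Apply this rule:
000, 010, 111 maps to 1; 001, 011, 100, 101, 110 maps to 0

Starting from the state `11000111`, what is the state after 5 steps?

01010100

10010011
00010001
01010100
01010100  (fixed point — unchanged through step 5)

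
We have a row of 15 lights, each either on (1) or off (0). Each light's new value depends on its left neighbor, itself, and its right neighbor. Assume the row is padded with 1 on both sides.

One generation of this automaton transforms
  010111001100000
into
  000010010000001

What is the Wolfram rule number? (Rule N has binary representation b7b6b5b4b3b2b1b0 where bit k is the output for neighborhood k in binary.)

position 4: 111 → 1  (bit 7 = 1)
position 5: 110 → 0  (bit 6 = 0)
position 0: 101 → 0  (bit 5 = 0)
position 6: 100 → 0  (bit 4 = 0)
position 3: 011 → 0  (bit 3 = 0)
position 1: 010 → 0  (bit 2 = 0)
position 7: 001 → 1  (bit 1 = 1)
position 11: 000 → 0  (bit 0 = 0)
bits b7..b0 = 10000010 = 130

130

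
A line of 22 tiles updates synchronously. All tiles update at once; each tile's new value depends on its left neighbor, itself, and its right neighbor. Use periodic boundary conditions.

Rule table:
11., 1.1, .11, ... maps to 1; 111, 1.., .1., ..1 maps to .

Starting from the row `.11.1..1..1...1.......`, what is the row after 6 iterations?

iteration 1: .111........1...111111
iteration 2: 11.1.111111...1.1....1
iteration 3: .11.11....1.1..1..11.1
iteration 4: 111111.11..1......111.
iteration 5: 1....1111....1111.1.11
iteration 6: 1.11.1..1.11.1..11.11.

1.11.1..1.11.1..11.11.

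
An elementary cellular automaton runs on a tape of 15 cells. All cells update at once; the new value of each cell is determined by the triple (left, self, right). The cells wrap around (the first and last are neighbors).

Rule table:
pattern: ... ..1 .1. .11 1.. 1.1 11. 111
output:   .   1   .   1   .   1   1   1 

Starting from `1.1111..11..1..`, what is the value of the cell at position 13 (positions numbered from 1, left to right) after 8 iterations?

.11111.111.1..1
11111111111..1.
11111111111.1.1
111111111111.11
111111111111111
111111111111111  (fixed point — unchanged through iteration 8)
position 13 holds 1

1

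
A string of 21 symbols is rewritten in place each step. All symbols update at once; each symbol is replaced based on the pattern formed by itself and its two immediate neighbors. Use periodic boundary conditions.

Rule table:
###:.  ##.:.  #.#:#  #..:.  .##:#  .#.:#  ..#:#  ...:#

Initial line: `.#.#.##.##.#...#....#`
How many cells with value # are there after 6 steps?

8

step 1: ######.##.##.###.####
step 2: ......##.##.##..##...
step 3: #######.##.##..##..##
step 4: .......##.##..##..##.
step 5: ########.##..##..##..
step 6: #.......##..##..##..#
count of #: 8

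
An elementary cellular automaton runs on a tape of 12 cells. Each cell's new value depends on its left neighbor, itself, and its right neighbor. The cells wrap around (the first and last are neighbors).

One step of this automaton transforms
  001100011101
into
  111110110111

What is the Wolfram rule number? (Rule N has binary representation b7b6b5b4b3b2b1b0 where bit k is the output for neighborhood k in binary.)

position 8: 111 → 0  (bit 7 = 0)
position 3: 110 → 1  (bit 6 = 1)
position 10: 101 → 1  (bit 5 = 1)
position 0: 100 → 1  (bit 4 = 1)
position 2: 011 → 1  (bit 3 = 1)
position 11: 010 → 1  (bit 2 = 1)
position 1: 001 → 1  (bit 1 = 1)
position 5: 000 → 0  (bit 0 = 0)
bits b7..b0 = 01111110 = 126

126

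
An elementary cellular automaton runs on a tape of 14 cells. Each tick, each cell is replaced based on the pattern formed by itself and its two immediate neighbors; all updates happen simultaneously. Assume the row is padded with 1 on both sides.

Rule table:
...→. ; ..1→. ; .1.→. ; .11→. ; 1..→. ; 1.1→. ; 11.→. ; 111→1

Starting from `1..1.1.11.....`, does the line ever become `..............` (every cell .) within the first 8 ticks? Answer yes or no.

yes

..............
all cells are . at tick 1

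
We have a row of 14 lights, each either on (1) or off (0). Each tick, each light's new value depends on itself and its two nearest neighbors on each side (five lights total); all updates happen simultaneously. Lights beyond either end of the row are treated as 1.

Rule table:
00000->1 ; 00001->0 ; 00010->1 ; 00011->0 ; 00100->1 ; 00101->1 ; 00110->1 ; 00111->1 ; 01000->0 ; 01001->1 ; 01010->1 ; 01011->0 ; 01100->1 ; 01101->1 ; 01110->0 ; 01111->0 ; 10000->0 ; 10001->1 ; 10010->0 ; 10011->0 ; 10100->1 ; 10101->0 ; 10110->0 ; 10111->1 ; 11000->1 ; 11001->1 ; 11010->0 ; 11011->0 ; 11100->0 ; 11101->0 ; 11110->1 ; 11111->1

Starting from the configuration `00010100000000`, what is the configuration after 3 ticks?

11111100111100
11111010101010
11110001010100

11110001010100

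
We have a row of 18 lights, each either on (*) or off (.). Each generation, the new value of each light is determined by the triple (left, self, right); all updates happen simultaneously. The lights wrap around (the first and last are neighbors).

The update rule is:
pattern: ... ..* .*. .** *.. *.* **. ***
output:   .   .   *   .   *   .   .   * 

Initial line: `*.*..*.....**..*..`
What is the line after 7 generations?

*.**.**......*.**.
*......*.....*....
**.....**....**...
..*......*.....*..
..**.....**....**.
....*......*.....*
*...**.....**....*

*...**.....**....*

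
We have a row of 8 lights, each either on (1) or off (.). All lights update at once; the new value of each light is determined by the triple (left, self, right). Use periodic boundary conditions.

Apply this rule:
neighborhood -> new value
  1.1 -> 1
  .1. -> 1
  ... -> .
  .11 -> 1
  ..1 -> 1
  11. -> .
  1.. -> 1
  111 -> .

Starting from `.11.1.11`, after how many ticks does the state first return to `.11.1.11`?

3

tick 1: 11.1111.
tick 2: 1.11...1
tick 3: .11.1.11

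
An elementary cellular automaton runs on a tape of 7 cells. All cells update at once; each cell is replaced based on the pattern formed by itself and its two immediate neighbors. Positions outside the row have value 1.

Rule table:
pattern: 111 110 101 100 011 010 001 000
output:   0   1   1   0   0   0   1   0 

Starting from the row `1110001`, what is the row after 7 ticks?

1011010

tick 1: 0010010
tick 2: 0100101
tick 3: 1001010
tick 4: 1010101
tick 5: 1101010
tick 6: 0110101
tick 7: 1011010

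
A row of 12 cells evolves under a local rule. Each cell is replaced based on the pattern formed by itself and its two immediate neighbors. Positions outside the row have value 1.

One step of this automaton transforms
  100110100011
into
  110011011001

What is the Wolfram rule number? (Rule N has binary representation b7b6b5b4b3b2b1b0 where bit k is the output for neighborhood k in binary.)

position 11: 111 → 1  (bit 7 = 1)
position 0: 110 → 1  (bit 6 = 1)
position 5: 101 → 1  (bit 5 = 1)
position 1: 100 → 1  (bit 4 = 1)
position 3: 011 → 0  (bit 3 = 0)
position 6: 010 → 0  (bit 2 = 0)
position 2: 001 → 0  (bit 1 = 0)
position 8: 000 → 1  (bit 0 = 1)
bits b7..b0 = 11110001 = 241

241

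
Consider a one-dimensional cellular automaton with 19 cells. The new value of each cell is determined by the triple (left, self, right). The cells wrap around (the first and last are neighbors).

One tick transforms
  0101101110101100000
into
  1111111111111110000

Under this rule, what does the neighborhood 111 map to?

1

At position 7 the neighborhood is 111; the next row has 1 there.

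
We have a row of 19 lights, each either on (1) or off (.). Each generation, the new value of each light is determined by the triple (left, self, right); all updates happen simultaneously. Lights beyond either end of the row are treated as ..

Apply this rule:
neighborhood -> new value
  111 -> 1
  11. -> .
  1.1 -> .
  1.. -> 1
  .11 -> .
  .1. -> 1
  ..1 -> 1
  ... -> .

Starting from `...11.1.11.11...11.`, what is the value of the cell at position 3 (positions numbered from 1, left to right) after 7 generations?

1

generation 1: ..1...1......1.1..1
generation 2: .111.111....11.1111
generation 3: 1.1...1.1..1....11.
generation 4: 1.11.11.11111..1..1
generation 5: 1........111.111111
generation 6: 11......1.1...1111.
generation 7: ..1....11.11.1.11.1
position 3 holds 1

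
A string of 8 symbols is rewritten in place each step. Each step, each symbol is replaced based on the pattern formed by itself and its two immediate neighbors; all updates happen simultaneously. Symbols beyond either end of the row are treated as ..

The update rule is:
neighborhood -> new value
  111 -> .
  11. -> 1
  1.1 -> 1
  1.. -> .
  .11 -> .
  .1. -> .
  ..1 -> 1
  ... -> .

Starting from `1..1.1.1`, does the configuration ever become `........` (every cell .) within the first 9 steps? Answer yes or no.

..1.1.1.
.1.1.1..
1.1.1...
.1.1....
1.1.....
.1......
1.......
........
all cells are . at step 8

yes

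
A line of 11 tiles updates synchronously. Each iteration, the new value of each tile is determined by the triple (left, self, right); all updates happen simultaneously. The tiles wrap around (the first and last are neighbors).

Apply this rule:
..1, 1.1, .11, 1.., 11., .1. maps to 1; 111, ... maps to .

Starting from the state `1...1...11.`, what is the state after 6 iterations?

11.111.1111
.111.111...
11.111.11..
1111.111111
...111.....
..11.11....

..11.11....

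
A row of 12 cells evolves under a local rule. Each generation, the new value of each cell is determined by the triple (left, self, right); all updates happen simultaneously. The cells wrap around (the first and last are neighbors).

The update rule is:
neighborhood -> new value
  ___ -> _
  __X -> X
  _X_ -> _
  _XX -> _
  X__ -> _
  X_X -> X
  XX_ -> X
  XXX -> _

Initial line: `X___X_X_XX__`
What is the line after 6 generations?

generation 1: ___X_X_X_X_X
generation 2: __X_X_X_X_X_
generation 3: _X_X_X_X_X__
generation 4: X_X_X_X_X___
generation 5: _X_X_X_X___X
generation 6: X_X_X_X___X_

X_X_X_X___X_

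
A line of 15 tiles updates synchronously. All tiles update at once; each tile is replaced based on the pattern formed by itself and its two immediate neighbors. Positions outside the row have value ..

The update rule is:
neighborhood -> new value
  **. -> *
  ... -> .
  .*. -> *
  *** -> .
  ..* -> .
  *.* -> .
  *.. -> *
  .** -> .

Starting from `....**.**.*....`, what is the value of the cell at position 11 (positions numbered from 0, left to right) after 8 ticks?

.

.....*..*.**...
.....**.*..**..
......*.**..**.
......*..**..**
......**..**..*
.......**..**.*
........**..*.*
.........**.*.*
position 11 holds .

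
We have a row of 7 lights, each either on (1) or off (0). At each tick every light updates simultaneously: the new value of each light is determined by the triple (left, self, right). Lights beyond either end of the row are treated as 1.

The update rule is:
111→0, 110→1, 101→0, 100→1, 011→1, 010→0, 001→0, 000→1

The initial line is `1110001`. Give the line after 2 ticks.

tick 1: 0011101
tick 2: 1010101

1010101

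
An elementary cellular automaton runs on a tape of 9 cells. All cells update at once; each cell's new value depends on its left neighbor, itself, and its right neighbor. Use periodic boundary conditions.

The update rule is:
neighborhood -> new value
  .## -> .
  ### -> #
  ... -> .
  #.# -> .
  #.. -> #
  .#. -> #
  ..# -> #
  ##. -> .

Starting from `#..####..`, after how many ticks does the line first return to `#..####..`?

7

###.##.##
##......#
#.#....#.
#.##..##.
#...##...
##.#..#.#
#..####..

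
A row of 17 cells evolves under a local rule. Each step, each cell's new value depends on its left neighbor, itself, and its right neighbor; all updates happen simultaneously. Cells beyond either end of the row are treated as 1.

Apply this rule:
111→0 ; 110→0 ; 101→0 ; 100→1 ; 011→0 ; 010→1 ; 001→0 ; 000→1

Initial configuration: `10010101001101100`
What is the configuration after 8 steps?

01010101100000010
01010100011111010
01010111000000010
01010000111111010
01011110000000010
01000001111111010
01111100000000010
00000011111111010

00000011111111010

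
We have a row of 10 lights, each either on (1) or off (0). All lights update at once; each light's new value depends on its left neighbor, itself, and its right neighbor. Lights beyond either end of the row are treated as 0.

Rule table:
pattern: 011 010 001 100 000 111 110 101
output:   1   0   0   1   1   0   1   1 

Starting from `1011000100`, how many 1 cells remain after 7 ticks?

0111110011
0100011011
0011011111
1011110001
0110011100
0111010111
0101101101
count of 1: 6

6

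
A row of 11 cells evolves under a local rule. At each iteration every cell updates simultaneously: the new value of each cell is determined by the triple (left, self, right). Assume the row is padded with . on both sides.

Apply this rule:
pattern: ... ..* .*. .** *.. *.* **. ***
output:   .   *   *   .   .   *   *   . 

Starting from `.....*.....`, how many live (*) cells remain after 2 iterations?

....**.....
...*.*.....
count of *: 2

2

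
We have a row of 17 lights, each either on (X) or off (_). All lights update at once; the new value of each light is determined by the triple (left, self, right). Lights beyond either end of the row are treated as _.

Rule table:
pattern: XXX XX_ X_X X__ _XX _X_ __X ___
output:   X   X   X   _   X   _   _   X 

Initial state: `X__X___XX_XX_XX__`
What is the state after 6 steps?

step 1: _____X_XXXXXXXX_X
step 2: XXXX__XXXXXXXXXX_
step 3: XXXX__XXXXXXXXXX_  (fixed point — unchanged through step 6)

XXXX__XXXXXXXXXX_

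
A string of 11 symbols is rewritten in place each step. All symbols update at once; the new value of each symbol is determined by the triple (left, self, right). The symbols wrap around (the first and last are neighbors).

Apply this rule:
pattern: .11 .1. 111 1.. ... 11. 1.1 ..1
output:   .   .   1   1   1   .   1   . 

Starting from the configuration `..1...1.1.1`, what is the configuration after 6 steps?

.1.1..1..1.

1..11..1.1.
.1...1..1.1
1.11..1..1.
.1..1..1..1
1.1..1..1..
.1.1..1..1.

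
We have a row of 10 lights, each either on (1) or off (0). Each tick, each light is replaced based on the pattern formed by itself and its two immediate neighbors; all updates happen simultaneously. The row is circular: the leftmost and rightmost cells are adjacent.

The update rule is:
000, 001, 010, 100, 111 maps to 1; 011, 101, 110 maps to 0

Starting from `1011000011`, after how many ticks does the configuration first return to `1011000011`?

6

tick 1: 0000111101
tick 2: 1111011001
tick 3: 1110000110
tick 4: 0101111000
tick 5: 1100110111
tick 6: 1011000011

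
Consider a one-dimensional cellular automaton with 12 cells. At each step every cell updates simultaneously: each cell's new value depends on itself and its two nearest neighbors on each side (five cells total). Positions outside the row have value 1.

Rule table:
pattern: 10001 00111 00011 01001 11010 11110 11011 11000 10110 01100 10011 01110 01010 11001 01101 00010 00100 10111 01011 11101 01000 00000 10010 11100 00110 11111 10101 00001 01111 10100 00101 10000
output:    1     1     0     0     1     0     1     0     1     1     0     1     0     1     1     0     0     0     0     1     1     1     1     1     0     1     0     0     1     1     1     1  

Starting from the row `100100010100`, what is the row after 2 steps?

101111100100

step 1: 111011010100
step 2: 101111100100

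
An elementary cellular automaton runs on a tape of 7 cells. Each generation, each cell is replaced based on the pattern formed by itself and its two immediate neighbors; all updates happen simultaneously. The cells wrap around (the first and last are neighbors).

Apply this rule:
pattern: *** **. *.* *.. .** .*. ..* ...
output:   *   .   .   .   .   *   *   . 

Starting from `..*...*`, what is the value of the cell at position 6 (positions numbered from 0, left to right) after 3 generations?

generation 1: .**..**
generation 2: ....*..
generation 3: ...**..
position 6 holds .

.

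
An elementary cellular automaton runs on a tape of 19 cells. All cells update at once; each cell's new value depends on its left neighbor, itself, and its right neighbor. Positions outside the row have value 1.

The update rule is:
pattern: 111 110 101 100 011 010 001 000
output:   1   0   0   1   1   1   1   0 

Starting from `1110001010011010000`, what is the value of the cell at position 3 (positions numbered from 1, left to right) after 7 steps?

0

step 1: 1101011011110011001
step 2: 1001010011101110111
step 3: 0111011111001100111
step 4: 0110011110111011111
step 5: 0101111100110011111
step 6: 0101111011101111111
step 7: 0101110011001111111
position 3 holds 0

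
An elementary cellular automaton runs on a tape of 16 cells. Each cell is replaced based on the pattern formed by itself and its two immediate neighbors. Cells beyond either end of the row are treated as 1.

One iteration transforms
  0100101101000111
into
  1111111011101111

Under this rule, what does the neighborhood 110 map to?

0

At position 7 the neighborhood is 110; the next row has 0 there.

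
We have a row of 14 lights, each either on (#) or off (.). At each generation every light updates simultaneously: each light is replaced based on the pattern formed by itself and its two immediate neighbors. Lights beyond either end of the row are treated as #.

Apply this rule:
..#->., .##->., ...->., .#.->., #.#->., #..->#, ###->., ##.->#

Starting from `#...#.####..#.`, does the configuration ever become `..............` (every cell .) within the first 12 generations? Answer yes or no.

##.......##...
.##.......##..
..##.......##.
#..##.......#.
##..##........
.##..##.......
..##..##......
#..##..##.....
##..##..##....
.##..##..##...
..##..##..##..
#..##..##..##.
generation 12 is #..##..##..##., still not uniform .

no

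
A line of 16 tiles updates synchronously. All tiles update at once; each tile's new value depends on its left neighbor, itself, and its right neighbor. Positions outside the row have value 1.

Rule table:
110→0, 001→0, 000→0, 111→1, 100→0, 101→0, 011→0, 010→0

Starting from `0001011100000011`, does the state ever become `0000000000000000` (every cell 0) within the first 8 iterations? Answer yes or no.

0000001000000001
0000000000000000
all cells are 0 at iteration 2

yes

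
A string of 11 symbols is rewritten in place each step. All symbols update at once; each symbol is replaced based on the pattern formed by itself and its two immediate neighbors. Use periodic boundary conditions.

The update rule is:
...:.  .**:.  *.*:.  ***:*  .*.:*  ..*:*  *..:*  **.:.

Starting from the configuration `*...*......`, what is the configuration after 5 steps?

**.***....*
*...*.*..*.
**.**.****.
.......**..
......*..*.

......*..*.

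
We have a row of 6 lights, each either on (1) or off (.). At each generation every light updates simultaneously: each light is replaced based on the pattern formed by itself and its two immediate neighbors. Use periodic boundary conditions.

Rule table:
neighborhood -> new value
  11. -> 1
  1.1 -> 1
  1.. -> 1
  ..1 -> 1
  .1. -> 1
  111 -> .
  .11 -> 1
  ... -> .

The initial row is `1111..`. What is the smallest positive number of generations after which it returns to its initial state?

2

1..111
1111..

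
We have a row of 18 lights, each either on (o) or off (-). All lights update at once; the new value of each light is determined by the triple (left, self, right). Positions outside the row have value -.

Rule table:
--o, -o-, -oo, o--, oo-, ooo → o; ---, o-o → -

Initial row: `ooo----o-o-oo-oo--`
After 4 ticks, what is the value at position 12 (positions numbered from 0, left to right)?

o

oooo--oo-o-oo-ooo-
oooooooo-o-oo-oooo
oooooooo-o-oo-oooo  (fixed point — unchanged through tick 4)
position 12 holds o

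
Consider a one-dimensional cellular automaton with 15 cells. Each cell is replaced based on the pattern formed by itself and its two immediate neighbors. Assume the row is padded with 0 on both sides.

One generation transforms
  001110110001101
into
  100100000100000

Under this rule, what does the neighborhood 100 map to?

0

At position 8 the neighborhood is 100; the next row has 0 there.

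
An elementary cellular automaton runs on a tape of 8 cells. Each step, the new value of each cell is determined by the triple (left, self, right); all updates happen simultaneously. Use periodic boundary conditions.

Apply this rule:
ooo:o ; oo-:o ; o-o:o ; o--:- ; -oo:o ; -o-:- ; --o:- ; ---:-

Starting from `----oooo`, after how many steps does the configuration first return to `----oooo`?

1

----oooo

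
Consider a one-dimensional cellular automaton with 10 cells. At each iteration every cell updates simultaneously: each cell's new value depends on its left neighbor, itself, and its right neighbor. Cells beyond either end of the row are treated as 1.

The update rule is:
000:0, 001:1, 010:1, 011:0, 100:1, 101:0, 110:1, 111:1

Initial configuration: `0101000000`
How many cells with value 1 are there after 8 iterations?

0101100001
0100110010
0111011110
0011001110
1101110110
1100110010
1111011110
1111001110
count of 1: 7

7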